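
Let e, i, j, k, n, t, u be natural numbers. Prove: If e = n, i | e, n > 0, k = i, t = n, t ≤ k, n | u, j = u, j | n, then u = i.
Because e = n and i | e, i | n. Since n > 0, i ≤ n. t = n and t ≤ k, hence n ≤ k. Because k = i, n ≤ i. Since i ≤ n, i = n. j = u and j | n, so u | n. n | u, so n = u. i = n, so i = u. Then u = i.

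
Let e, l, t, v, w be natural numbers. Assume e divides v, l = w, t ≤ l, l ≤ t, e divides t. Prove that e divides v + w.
t ≤ l and l ≤ t, thus t = l. e divides t, so e divides l. Since l = w, e divides w. Since e divides v, e divides v + w.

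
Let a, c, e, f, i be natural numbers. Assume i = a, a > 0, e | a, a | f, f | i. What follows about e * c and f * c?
e * c ≤ f * c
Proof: From i = a and f | i, f | a. From a | f, a = f. e | a and a > 0, thus e ≤ a. Since a = f, e ≤ f. Then e * c ≤ f * c.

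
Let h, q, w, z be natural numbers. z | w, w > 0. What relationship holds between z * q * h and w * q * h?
z * q * h ≤ w * q * h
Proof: From z | w and w > 0, z ≤ w. Then z * q ≤ w * q. Then z * q * h ≤ w * q * h.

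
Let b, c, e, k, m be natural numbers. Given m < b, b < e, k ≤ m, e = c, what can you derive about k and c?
k < c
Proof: m < b and b < e, thus m < e. From e = c, m < c. Since k ≤ m, k < c.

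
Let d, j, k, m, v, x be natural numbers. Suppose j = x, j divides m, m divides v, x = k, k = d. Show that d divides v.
j = x and x = k, so j = k. Since j divides m, k divides m. Since m divides v, k divides v. k = d, so d divides v.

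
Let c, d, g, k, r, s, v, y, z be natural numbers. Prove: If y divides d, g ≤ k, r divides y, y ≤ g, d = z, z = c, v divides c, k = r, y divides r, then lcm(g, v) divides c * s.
r divides y and y divides r, thus r = y. Because k = r, k = y. Since g ≤ k, g ≤ y. Because y ≤ g, y = g. d = z and z = c, so d = c. Since y divides d, y divides c. Because y = g, g divides c. Since v divides c, lcm(g, v) divides c. Then lcm(g, v) divides c * s.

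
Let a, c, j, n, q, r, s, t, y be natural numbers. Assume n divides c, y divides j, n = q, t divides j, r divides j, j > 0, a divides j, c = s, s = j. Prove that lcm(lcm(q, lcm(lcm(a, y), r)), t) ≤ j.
Because c = s and s = j, c = j. Since n divides c, n divides j. Since n = q, q divides j. a divides j and y divides j, therefore lcm(a, y) divides j. r divides j, so lcm(lcm(a, y), r) divides j. Since q divides j, lcm(q, lcm(lcm(a, y), r)) divides j. t divides j, so lcm(lcm(q, lcm(lcm(a, y), r)), t) divides j. Since j > 0, lcm(lcm(q, lcm(lcm(a, y), r)), t) ≤ j.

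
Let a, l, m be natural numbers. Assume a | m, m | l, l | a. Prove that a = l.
a | m and m | l, hence a | l. Since l | a, a = l.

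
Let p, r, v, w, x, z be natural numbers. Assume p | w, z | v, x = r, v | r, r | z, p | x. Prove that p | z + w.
z | v and v | r, thus z | r. Since r | z, r = z. x = r, so x = z. p | x, so p | z. From p | w, p | z + w.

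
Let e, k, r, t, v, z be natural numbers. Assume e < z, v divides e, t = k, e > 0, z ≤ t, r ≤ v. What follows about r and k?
r < k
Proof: Since v divides e and e > 0, v ≤ e. From e < z and z ≤ t, e < t. v ≤ e, so v < t. Since r ≤ v, r < t. Because t = k, r < k.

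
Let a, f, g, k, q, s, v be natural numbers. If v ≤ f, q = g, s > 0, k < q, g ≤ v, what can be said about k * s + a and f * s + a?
k * s + a < f * s + a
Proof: q = g and k < q, hence k < g. g ≤ v and v ≤ f, so g ≤ f. Since k < g, k < f. Because s > 0, k * s < f * s. Then k * s + a < f * s + a.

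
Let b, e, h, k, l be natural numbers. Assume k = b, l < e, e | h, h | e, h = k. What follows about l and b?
l < b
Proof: h = k and k = b, thus h = b. e | h and h | e, so e = h. l < e, so l < h. h = b, so l < b.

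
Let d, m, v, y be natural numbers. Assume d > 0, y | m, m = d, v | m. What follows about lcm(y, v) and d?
lcm(y, v) ≤ d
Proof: y | m and v | m, thus lcm(y, v) | m. m = d, so lcm(y, v) | d. Since d > 0, lcm(y, v) ≤ d.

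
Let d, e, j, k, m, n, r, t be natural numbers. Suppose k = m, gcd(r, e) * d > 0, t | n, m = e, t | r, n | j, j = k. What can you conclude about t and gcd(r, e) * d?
t ≤ gcd(r, e) * d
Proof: j = k and k = m, thus j = m. Since n | j, n | m. From t | n, t | m. m = e, so t | e. t | r, so t | gcd(r, e). Then t | gcd(r, e) * d. Since gcd(r, e) * d > 0, t ≤ gcd(r, e) * d.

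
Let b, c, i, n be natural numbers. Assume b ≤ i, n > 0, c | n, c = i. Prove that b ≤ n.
c = i and c | n, hence i | n. n > 0, so i ≤ n. b ≤ i, so b ≤ n.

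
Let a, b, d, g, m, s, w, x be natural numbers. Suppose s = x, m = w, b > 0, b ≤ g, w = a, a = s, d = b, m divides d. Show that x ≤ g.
From a = s and s = x, a = x. Since d = b and m divides d, m divides b. From m = w, w divides b. Since w = a, a divides b. Since a = x, x divides b. Since b > 0, x ≤ b. Since b ≤ g, x ≤ g.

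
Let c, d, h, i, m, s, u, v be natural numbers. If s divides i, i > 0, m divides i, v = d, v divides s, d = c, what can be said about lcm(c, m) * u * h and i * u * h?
lcm(c, m) * u * h ≤ i * u * h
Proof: Because v = d and d = c, v = c. v divides s and s divides i, therefore v divides i. Because v = c, c divides i. m divides i, so lcm(c, m) divides i. Since i > 0, lcm(c, m) ≤ i. By multiplying by a non-negative, lcm(c, m) * u ≤ i * u. By multiplying by a non-negative, lcm(c, m) * u * h ≤ i * u * h.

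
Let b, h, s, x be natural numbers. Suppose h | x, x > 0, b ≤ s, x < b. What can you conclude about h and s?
h < s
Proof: h | x and x > 0, hence h ≤ x. x < b and b ≤ s, hence x < s. Since h ≤ x, h < s.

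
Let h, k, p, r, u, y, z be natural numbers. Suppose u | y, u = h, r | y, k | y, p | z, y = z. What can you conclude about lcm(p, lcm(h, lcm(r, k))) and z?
lcm(p, lcm(h, lcm(r, k))) | z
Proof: Since u = h and u | y, h | y. r | y and k | y, so lcm(r, k) | y. Since h | y, lcm(h, lcm(r, k)) | y. y = z, so lcm(h, lcm(r, k)) | z. Since p | z, lcm(p, lcm(h, lcm(r, k))) | z.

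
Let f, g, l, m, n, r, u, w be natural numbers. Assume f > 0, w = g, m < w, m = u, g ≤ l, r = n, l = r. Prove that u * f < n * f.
From l = r and r = n, l = n. From w = g and m < w, m < g. Since g ≤ l, m < l. From m = u, u < l. Since l = n, u < n. Since f > 0, u * f < n * f.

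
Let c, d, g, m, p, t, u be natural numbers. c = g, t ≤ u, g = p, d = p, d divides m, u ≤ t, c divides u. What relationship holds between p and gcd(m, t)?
p divides gcd(m, t)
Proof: d = p and d divides m, thus p divides m. Because c = g and g = p, c = p. Since u ≤ t and t ≤ u, u = t. From c divides u, c divides t. Since c = p, p divides t. Since p divides m, p divides gcd(m, t).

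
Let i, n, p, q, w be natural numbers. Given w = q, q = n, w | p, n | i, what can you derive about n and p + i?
n | p + i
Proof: w = q and q = n, hence w = n. Since w | p, n | p. n | i, so n | p + i.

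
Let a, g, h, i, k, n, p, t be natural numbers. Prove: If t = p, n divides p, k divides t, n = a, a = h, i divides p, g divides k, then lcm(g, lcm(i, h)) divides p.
From g divides k and k divides t, g divides t. Since t = p, g divides p. Because n = a and n divides p, a divides p. Since a = h, h divides p. From i divides p, lcm(i, h) divides p. g divides p, so lcm(g, lcm(i, h)) divides p.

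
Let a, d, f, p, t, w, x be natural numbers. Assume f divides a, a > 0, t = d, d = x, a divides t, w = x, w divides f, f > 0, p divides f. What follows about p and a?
p divides a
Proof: Since f divides a and a > 0, f ≤ a. t = d and d = x, therefore t = x. Because a divides t, a divides x. w = x and w divides f, thus x divides f. a divides x, so a divides f. f > 0, so a ≤ f. Because f ≤ a, f = a. Since p divides f, p divides a.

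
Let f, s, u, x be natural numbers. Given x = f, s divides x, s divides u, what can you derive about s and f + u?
s divides f + u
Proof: Because x = f and s divides x, s divides f. s divides u, so s divides f + u.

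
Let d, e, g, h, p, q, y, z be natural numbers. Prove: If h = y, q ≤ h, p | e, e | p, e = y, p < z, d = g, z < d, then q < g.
h = y and q ≤ h, therefore q ≤ y. Since p | e and e | p, p = e. Since e = y, p = y. p < z, so y < z. Since q ≤ y, q < z. Since d = g and z < d, z < g. q < z, so q < g.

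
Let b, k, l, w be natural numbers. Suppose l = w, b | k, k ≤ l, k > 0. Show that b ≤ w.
From b | k and k > 0, b ≤ k. From l = w and k ≤ l, k ≤ w. Since b ≤ k, b ≤ w.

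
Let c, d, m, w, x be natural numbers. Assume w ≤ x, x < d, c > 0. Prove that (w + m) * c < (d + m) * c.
From w ≤ x and x < d, w < d. Then w + m < d + m. Because c > 0, (w + m) * c < (d + m) * c.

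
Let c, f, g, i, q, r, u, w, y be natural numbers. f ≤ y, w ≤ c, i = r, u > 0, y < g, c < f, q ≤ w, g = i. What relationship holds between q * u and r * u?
q * u < r * u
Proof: Since c < f and f ≤ y, c < y. Because w ≤ c, w < y. g = i and i = r, therefore g = r. Since y < g, y < r. Because w < y, w < r. q ≤ w, so q < r. Using u > 0, by multiplying by a positive, q * u < r * u.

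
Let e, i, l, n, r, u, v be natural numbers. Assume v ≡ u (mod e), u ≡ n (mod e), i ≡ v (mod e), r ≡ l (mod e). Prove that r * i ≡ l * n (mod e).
i ≡ v (mod e) and v ≡ u (mod e), thus i ≡ u (mod e). Since u ≡ n (mod e), i ≡ n (mod e). r ≡ l (mod e), so r * i ≡ l * n (mod e).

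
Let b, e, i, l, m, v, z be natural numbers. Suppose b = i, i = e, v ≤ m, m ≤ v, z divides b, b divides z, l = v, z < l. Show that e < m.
From b = i and i = e, b = e. From v ≤ m and m ≤ v, v = m. Because z divides b and b divides z, z = b. Because l = v and z < l, z < v. z = b, so b < v. v = m, so b < m. From b = e, e < m.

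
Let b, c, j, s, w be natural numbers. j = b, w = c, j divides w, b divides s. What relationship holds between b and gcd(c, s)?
b divides gcd(c, s)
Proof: w = c and j divides w, therefore j divides c. Since j = b, b divides c. Since b divides s, b divides gcd(c, s).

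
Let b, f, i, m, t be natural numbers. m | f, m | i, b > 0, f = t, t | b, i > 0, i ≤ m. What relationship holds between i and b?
i ≤ b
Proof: m | i and i > 0, hence m ≤ i. i ≤ m, so m = i. f = t and m | f, thus m | t. t | b, so m | b. m = i, so i | b. Because b > 0, i ≤ b.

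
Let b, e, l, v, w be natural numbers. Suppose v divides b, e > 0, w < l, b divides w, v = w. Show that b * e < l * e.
v = w and v divides b, thus w divides b. Since b divides w, w = b. Since w < l, b < l. Since e > 0, by multiplying by a positive, b * e < l * e.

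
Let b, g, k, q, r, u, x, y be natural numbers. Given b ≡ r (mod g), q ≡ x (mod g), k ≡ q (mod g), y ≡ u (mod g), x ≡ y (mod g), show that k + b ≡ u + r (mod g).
k ≡ q (mod g) and q ≡ x (mod g), therefore k ≡ x (mod g). Since x ≡ y (mod g), k ≡ y (mod g). y ≡ u (mod g), so k ≡ u (mod g). Combined with b ≡ r (mod g), by adding congruences, k + b ≡ u + r (mod g).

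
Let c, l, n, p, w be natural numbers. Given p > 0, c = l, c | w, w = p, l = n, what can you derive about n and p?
n ≤ p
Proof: c = l and l = n, hence c = n. w = p and c | w, therefore c | p. p > 0, so c ≤ p. Because c = n, n ≤ p.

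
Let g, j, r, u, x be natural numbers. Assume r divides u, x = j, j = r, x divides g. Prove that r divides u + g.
x = j and j = r, thus x = r. x divides g, so r divides g. Since r divides u, r divides u + g.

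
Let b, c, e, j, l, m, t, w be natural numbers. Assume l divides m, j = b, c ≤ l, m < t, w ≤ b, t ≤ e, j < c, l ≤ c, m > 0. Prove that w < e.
Since c ≤ l and l ≤ c, c = l. Since j < c, j < l. l divides m and m > 0, therefore l ≤ m. Since j < l, j < m. j = b, so b < m. Since w ≤ b, w < m. m < t, so w < t. Since t ≤ e, w < e.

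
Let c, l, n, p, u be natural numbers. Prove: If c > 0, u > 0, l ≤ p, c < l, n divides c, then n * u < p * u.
n divides c and c > 0, hence n ≤ c. c < l and l ≤ p, thus c < p. Since n ≤ c, n < p. Because u > 0, by multiplying by a positive, n * u < p * u.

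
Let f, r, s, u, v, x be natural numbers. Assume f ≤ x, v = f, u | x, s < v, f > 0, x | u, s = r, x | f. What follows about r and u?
r < u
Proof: Since x | f and f > 0, x ≤ f. Since f ≤ x, f = x. Because v = f, v = x. x | u and u | x, therefore x = u. v = x, so v = u. s = r and s < v, hence r < v. v = u, so r < u.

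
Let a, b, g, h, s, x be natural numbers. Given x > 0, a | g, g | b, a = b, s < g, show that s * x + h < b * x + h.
Since a = b and a | g, b | g. g | b, so g = b. Since s < g, s < b. x > 0, so s * x < b * x. Then s * x + h < b * x + h.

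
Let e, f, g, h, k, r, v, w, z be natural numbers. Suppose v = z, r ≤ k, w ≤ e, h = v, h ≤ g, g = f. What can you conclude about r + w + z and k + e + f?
r + w + z ≤ k + e + f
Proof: r ≤ k and w ≤ e, so r + w ≤ k + e. h = v and v = z, hence h = z. Since h ≤ g, z ≤ g. Since g = f, z ≤ f. Since r + w ≤ k + e, r + w + z ≤ k + e + f.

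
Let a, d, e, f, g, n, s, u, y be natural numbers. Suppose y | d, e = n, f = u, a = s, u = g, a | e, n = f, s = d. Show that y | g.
Because n = f and f = u, n = u. u = g, so n = g. Because e = n and a | e, a | n. a = s, so s | n. s = d, so d | n. Since y | d, y | n. Since n = g, y | g.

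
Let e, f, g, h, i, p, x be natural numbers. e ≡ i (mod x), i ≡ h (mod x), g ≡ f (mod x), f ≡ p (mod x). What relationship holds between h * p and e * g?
h * p ≡ e * g (mod x)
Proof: Since e ≡ i (mod x) and i ≡ h (mod x), e ≡ h (mod x). g ≡ f (mod x) and f ≡ p (mod x), thus g ≡ p (mod x). Because e ≡ h (mod x), e * g ≡ h * p (mod x). Then h * p ≡ e * g (mod x).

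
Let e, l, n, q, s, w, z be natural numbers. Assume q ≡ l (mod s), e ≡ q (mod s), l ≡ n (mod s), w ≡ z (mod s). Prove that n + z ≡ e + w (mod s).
e ≡ q (mod s) and q ≡ l (mod s), so e ≡ l (mod s). l ≡ n (mod s), so e ≡ n (mod s). Since w ≡ z (mod s), e + w ≡ n + z (mod s). Then n + z ≡ e + w (mod s).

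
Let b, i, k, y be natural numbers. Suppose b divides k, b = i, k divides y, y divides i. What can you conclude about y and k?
y = k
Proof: From b = i and b divides k, i divides k. y divides i, so y divides k. Since k divides y, k = y. Then y = k.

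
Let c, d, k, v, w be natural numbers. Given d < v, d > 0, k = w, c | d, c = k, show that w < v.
c = k and c | d, thus k | d. d > 0, so k ≤ d. Since k = w, w ≤ d. Since d < v, w < v.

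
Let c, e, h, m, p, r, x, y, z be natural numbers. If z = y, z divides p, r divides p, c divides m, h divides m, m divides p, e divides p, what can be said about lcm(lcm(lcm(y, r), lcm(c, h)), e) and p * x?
lcm(lcm(lcm(y, r), lcm(c, h)), e) divides p * x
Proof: z = y and z divides p, thus y divides p. r divides p, so lcm(y, r) divides p. c divides m and h divides m, thus lcm(c, h) divides m. Because m divides p, lcm(c, h) divides p. Since lcm(y, r) divides p, lcm(lcm(y, r), lcm(c, h)) divides p. Since e divides p, lcm(lcm(lcm(y, r), lcm(c, h)), e) divides p. Then lcm(lcm(lcm(y, r), lcm(c, h)), e) divides p * x.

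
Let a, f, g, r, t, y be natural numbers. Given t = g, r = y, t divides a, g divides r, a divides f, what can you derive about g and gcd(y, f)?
g divides gcd(y, f)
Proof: r = y and g divides r, hence g divides y. t = g and t divides a, so g divides a. Since a divides f, g divides f. Since g divides y, g divides gcd(y, f).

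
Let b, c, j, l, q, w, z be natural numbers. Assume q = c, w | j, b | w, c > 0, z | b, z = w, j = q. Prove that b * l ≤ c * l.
z = w and z | b, thus w | b. Since b | w, w = b. Since j = q and q = c, j = c. Since w | j, w | c. Since c > 0, w ≤ c. Since w = b, b ≤ c. Then b * l ≤ c * l.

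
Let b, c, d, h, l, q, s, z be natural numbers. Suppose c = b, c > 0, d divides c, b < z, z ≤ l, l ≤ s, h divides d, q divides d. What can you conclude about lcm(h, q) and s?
lcm(h, q) < s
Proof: h divides d and q divides d, hence lcm(h, q) divides d. d divides c, so lcm(h, q) divides c. Since c > 0, lcm(h, q) ≤ c. Because c = b, lcm(h, q) ≤ b. b < z and z ≤ l, therefore b < l. Since l ≤ s, b < s. Since lcm(h, q) ≤ b, lcm(h, q) < s.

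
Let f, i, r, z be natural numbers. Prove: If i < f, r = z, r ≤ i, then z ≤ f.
r ≤ i and i < f, thus r < f. Because r = z, z < f. Then z ≤ f.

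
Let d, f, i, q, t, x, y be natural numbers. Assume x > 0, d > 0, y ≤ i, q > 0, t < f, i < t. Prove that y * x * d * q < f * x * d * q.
i < t and t < f, therefore i < f. Since y ≤ i, y < f. Since x > 0, y * x < f * x. From d > 0, y * x * d < f * x * d. q > 0, so y * x * d * q < f * x * d * q.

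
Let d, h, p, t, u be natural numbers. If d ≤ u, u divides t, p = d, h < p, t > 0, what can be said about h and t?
h < t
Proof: p = d and h < p, therefore h < d. u divides t and t > 0, hence u ≤ t. Since d ≤ u, d ≤ t. Since h < d, h < t.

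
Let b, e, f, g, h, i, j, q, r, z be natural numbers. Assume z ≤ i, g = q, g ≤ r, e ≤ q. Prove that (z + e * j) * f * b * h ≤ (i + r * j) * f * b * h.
From g = q and g ≤ r, q ≤ r. Because e ≤ q, e ≤ r. By multiplying by a non-negative, e * j ≤ r * j. From z ≤ i, z + e * j ≤ i + r * j. By multiplying by a non-negative, (z + e * j) * f ≤ (i + r * j) * f. By multiplying by a non-negative, (z + e * j) * f * b ≤ (i + r * j) * f * b. By multiplying by a non-negative, (z + e * j) * f * b * h ≤ (i + r * j) * f * b * h.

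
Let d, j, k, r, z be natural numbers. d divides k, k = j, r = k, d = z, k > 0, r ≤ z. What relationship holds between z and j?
z = j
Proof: d divides k and k > 0, therefore d ≤ k. d = z, so z ≤ k. Because r = k and r ≤ z, k ≤ z. z ≤ k, so z = k. k = j, so z = j.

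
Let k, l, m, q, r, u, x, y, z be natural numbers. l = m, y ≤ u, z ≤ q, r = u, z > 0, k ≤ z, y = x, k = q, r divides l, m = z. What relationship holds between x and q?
x ≤ q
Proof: y = x and y ≤ u, hence x ≤ u. Since k = q and k ≤ z, q ≤ z. Since z ≤ q, z = q. Because l = m and m = z, l = z. r divides l, so r divides z. Because r = u, u divides z. Because z > 0, u ≤ z. z = q, so u ≤ q. From x ≤ u, x ≤ q.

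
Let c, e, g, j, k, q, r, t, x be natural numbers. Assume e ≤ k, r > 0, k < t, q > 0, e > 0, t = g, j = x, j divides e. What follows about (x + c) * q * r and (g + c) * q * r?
(x + c) * q * r < (g + c) * q * r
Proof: j divides e and e > 0, therefore j ≤ e. t = g and k < t, thus k < g. Since e ≤ k, e < g. Since j ≤ e, j < g. Since j = x, x < g. Then x + c < g + c. Combined with q > 0, by multiplying by a positive, (x + c) * q < (g + c) * q. Using r > 0, by multiplying by a positive, (x + c) * q * r < (g + c) * q * r.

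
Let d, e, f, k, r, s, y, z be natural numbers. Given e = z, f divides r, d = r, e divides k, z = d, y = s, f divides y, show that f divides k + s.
z = d and d = r, so z = r. Because e = z and e divides k, z divides k. z = r, so r divides k. Since f divides r, f divides k. From y = s and f divides y, f divides s. f divides k, so f divides k + s.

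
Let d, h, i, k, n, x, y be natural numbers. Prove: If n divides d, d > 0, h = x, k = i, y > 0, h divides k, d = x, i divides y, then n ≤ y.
n divides d and d > 0, so n ≤ d. Since d = x, n ≤ x. k = i and h divides k, so h divides i. Since i divides y, h divides y. Since y > 0, h ≤ y. h = x, so x ≤ y. n ≤ x, so n ≤ y.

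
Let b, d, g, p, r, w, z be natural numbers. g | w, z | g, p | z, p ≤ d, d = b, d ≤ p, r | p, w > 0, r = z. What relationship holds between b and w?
b ≤ w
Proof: r = z and r | p, so z | p. p | z, so z = p. Because p ≤ d and d ≤ p, p = d. z = p, so z = d. Because d = b, z = b. Since z | g and g | w, z | w. z = b, so b | w. Since w > 0, b ≤ w.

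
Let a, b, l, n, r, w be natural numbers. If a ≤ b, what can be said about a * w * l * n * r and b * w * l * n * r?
a * w * l * n * r ≤ b * w * l * n * r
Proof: From a ≤ b, by multiplying by a non-negative, a * w ≤ b * w. By multiplying by a non-negative, a * w * l ≤ b * w * l. By multiplying by a non-negative, a * w * l * n ≤ b * w * l * n. By multiplying by a non-negative, a * w * l * n * r ≤ b * w * l * n * r.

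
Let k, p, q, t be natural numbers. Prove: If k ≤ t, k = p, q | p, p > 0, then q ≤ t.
q | p and p > 0, hence q ≤ p. k = p and k ≤ t, thus p ≤ t. Because q ≤ p, q ≤ t.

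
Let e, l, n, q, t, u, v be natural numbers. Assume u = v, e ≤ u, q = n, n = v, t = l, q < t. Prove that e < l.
u = v and e ≤ u, therefore e ≤ v. q = n and n = v, so q = v. t = l and q < t, hence q < l. Since q = v, v < l. e ≤ v, so e < l.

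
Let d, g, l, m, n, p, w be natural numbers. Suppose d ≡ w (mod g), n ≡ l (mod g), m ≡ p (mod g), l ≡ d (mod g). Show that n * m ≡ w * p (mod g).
n ≡ l (mod g) and l ≡ d (mod g), so n ≡ d (mod g). Since d ≡ w (mod g), n ≡ w (mod g). Since m ≡ p (mod g), n * m ≡ w * p (mod g).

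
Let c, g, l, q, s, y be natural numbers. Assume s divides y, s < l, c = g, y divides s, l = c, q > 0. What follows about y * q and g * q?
y * q < g * q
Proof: Since l = c and c = g, l = g. Since s divides y and y divides s, s = y. s < l, so y < l. l = g, so y < g. Combining with q > 0, by multiplying by a positive, y * q < g * q.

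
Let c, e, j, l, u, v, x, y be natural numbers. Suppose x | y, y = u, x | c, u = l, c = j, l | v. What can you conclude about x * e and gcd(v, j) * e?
x * e | gcd(v, j) * e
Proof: Since y = u and u = l, y = l. x | y, so x | l. l | v, so x | v. c = j and x | c, hence x | j. Since x | v, x | gcd(v, j). Then x * e | gcd(v, j) * e.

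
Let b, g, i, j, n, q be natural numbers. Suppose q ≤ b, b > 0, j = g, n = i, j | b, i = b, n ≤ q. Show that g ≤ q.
From n = i and i = b, n = b. Because n ≤ q, b ≤ q. Since q ≤ b, b = q. Because j = g and j | b, g | b. b > 0, so g ≤ b. b = q, so g ≤ q.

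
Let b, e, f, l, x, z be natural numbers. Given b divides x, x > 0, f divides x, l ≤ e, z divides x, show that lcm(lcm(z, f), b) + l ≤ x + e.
z divides x and f divides x, hence lcm(z, f) divides x. b divides x, so lcm(lcm(z, f), b) divides x. Since x > 0, lcm(lcm(z, f), b) ≤ x. Since l ≤ e, lcm(lcm(z, f), b) + l ≤ x + e.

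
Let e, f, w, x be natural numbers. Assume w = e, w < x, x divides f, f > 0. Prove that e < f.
From w = e and w < x, e < x. x divides f and f > 0, so x ≤ f. e < x, so e < f.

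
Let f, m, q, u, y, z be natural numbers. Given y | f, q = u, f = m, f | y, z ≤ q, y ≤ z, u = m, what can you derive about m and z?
m = z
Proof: q = u and u = m, therefore q = m. Since z ≤ q, z ≤ m. y | f and f | y, therefore y = f. Because f = m, y = m. y ≤ z, so m ≤ z. Because z ≤ m, z = m. Then m = z.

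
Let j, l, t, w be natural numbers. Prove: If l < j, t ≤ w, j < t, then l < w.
Since l < j and j < t, l < t. Since t ≤ w, l < w.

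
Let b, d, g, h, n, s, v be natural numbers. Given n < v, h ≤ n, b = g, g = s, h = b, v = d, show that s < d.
h = b and b = g, hence h = g. Since g = s, h = s. Since h ≤ n and n < v, h < v. h = s, so s < v. v = d, so s < d.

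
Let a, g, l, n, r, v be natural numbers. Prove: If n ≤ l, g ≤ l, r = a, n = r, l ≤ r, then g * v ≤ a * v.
Since n = r and n ≤ l, r ≤ l. l ≤ r, so l = r. r = a, so l = a. Because g ≤ l, g ≤ a. By multiplying by a non-negative, g * v ≤ a * v.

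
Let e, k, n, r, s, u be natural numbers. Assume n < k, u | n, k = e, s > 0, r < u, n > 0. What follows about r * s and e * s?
r * s < e * s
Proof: u | n and n > 0, hence u ≤ n. Since n < k, u < k. Since k = e, u < e. r < u, so r < e. Since s > 0, r * s < e * s.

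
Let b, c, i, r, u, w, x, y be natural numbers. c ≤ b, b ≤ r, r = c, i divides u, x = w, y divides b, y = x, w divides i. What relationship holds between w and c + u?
w divides c + u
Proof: r = c and b ≤ r, hence b ≤ c. c ≤ b, so b = c. y = x and y divides b, therefore x divides b. Since x = w, w divides b. b = c, so w divides c. w divides i and i divides u, thus w divides u. Since w divides c, w divides c + u.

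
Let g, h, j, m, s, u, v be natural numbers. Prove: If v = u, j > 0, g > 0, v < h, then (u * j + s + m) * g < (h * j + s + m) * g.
Because v = u and v < h, u < h. Combining with j > 0, by multiplying by a positive, u * j < h * j. Then u * j + s < h * j + s. Then u * j + s + m < h * j + s + m. Since g > 0, by multiplying by a positive, (u * j + s + m) * g < (h * j + s + m) * g.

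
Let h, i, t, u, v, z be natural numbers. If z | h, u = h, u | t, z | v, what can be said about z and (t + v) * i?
z | (t + v) * i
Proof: u = h and u | t, therefore h | t. z | h, so z | t. Since z | v, z | t + v. Then z | (t + v) * i.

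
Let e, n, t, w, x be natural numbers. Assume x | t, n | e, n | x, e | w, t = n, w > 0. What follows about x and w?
x ≤ w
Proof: Since t = n and x | t, x | n. Since n | x, n = x. n | e and e | w, thus n | w. w > 0, so n ≤ w. n = x, so x ≤ w.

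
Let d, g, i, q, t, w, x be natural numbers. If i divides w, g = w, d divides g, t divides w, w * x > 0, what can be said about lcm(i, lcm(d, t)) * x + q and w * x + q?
lcm(i, lcm(d, t)) * x + q ≤ w * x + q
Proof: From g = w and d divides g, d divides w. Since t divides w, lcm(d, t) divides w. i divides w, so lcm(i, lcm(d, t)) divides w. Then lcm(i, lcm(d, t)) * x divides w * x. w * x > 0, so lcm(i, lcm(d, t)) * x ≤ w * x. Then lcm(i, lcm(d, t)) * x + q ≤ w * x + q.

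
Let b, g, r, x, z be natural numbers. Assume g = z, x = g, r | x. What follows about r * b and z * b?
r * b | z * b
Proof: x = g and r | x, so r | g. Since g = z, r | z. Then r * b | z * b.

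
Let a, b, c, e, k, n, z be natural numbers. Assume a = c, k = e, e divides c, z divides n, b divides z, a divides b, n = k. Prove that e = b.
n = k and k = e, therefore n = e. From b divides z and z divides n, b divides n. n = e, so b divides e. Since a = c and a divides b, c divides b. Since e divides c, e divides b. b divides e, so b = e. Then e = b.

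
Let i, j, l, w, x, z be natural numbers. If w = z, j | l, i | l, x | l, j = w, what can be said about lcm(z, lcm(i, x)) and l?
lcm(z, lcm(i, x)) | l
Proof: From j = w and w = z, j = z. j | l, so z | l. From i | l and x | l, lcm(i, x) | l. Since z | l, lcm(z, lcm(i, x)) | l.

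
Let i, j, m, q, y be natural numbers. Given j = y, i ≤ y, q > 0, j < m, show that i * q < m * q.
Because j = y and j < m, y < m. Since i ≤ y, i < m. q > 0, so i * q < m * q.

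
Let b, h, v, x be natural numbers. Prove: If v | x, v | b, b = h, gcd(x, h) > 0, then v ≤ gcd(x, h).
From b = h and v | b, v | h. Since v | x, v | gcd(x, h). Since gcd(x, h) > 0, v ≤ gcd(x, h).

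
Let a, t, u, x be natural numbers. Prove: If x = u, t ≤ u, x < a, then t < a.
From x = u and x < a, u < a. t ≤ u, so t < a.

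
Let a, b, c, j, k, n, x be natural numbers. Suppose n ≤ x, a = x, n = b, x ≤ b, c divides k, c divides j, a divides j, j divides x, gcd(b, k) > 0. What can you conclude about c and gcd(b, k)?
c ≤ gcd(b, k)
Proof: Since a = x and a divides j, x divides j. j divides x, so j = x. Because n = b and n ≤ x, b ≤ x. x ≤ b, so x = b. j = x, so j = b. From c divides j, c divides b. Since c divides k, c divides gcd(b, k). gcd(b, k) > 0, so c ≤ gcd(b, k).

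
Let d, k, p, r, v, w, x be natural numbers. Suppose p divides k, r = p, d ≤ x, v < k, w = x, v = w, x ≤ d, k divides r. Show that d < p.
x ≤ d and d ≤ x, therefore x = d. w = x, so w = d. Because r = p and k divides r, k divides p. From p divides k, k = p. Because v = w and v < k, w < k. k = p, so w < p. w = d, so d < p.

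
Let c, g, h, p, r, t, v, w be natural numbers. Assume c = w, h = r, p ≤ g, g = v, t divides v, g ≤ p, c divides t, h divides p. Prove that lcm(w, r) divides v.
Because c divides t and t divides v, c divides v. c = w, so w divides v. Since p ≤ g and g ≤ p, p = g. g = v, so p = v. h divides p, so h divides v. Since h = r, r divides v. Since w divides v, lcm(w, r) divides v.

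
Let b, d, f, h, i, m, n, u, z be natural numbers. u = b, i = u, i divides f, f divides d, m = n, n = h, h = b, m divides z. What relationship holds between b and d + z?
b divides d + z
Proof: i = u and i divides f, so u divides f. Since f divides d, u divides d. Since u = b, b divides d. m = n and n = h, hence m = h. h = b, so m = b. Since m divides z, b divides z. b divides d, so b divides d + z.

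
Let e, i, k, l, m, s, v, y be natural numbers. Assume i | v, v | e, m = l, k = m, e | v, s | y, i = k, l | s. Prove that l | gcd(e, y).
From i = k and k = m, i = m. m = l, so i = l. v | e and e | v, so v = e. i | v, so i | e. i = l, so l | e. l | s and s | y, hence l | y. Since l | e, l | gcd(e, y).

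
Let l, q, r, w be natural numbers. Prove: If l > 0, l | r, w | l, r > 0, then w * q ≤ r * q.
w | l and l > 0, therefore w ≤ l. l | r and r > 0, so l ≤ r. w ≤ l, so w ≤ r. Then w * q ≤ r * q.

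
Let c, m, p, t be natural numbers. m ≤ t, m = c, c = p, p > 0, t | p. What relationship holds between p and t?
p = t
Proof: From m = c and c = p, m = p. m ≤ t, so p ≤ t. Because t | p and p > 0, t ≤ p. Since p ≤ t, p = t.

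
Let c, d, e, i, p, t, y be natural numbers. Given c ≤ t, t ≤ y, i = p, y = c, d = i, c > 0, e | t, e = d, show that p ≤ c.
e = d and d = i, so e = i. i = p, so e = p. y = c and t ≤ y, so t ≤ c. c ≤ t, so t = c. e | t, so e | c. Since c > 0, e ≤ c. Since e = p, p ≤ c.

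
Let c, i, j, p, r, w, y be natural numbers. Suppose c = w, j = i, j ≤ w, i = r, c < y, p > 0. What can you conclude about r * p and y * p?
r * p < y * p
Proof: j = i and i = r, thus j = r. j ≤ w, so r ≤ w. From c = w and c < y, w < y. r ≤ w, so r < y. Since p > 0, r * p < y * p.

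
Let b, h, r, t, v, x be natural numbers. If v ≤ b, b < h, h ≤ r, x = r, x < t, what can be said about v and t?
v < t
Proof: Since v ≤ b and b < h, v < h. Since h ≤ r, v < r. Because x = r and x < t, r < t. Because v < r, v < t.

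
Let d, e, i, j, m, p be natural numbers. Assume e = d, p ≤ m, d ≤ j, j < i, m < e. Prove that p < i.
p ≤ m and m < e, so p < e. e = d, so p < d. Since d ≤ j, p < j. Since j < i, p < i.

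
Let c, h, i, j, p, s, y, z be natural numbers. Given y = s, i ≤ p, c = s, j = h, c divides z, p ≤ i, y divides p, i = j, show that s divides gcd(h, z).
i = j and j = h, thus i = h. p ≤ i and i ≤ p, therefore p = i. From y = s and y divides p, s divides p. p = i, so s divides i. Because i = h, s divides h. From c = s and c divides z, s divides z. s divides h, so s divides gcd(h, z).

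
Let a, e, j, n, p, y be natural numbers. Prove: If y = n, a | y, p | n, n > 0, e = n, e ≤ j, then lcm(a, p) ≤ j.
y = n and a | y, thus a | n. Since p | n, lcm(a, p) | n. Since n > 0, lcm(a, p) ≤ n. e = n and e ≤ j, so n ≤ j. lcm(a, p) ≤ n, so lcm(a, p) ≤ j.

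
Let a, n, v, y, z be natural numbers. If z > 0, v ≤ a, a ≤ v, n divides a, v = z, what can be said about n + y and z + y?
n + y ≤ z + y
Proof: From a ≤ v and v ≤ a, a = v. Since v = z, a = z. Since n divides a, n divides z. z > 0, so n ≤ z. Then n + y ≤ z + y.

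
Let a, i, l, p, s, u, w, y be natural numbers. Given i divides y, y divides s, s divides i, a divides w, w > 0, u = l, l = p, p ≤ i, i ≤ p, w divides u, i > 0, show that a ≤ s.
From i divides y and y divides s, i divides s. Since s divides i, i = s. a divides w and w > 0, thus a ≤ w. Since u = l and l = p, u = p. p ≤ i and i ≤ p, so p = i. From u = p, u = i. w divides u, so w divides i. Since i > 0, w ≤ i. Because a ≤ w, a ≤ i. Since i = s, a ≤ s.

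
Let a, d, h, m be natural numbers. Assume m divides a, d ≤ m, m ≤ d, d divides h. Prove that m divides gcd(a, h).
Since d ≤ m and m ≤ d, d = m. Since d divides h, m divides h. m divides a, so m divides gcd(a, h).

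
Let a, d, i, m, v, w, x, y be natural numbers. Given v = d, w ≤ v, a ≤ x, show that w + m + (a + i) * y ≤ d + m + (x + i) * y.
v = d and w ≤ v, therefore w ≤ d. Then w + m ≤ d + m. a ≤ x, so a + i ≤ x + i. By multiplying by a non-negative, (a + i) * y ≤ (x + i) * y. w + m ≤ d + m, so w + m + (a + i) * y ≤ d + m + (x + i) * y.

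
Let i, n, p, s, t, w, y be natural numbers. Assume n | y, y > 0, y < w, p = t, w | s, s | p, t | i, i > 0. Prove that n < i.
Since n | y and y > 0, n ≤ y. w | s and s | p, hence w | p. p = t, so w | t. Since t | i, w | i. Since i > 0, w ≤ i. y < w, so y < i. Because n ≤ y, n < i.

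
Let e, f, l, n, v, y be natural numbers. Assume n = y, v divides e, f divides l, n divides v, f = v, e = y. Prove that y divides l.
e = y and v divides e, therefore v divides y. n = y and n divides v, hence y divides v. Since v divides y, v = y. From f = v and f divides l, v divides l. From v = y, y divides l.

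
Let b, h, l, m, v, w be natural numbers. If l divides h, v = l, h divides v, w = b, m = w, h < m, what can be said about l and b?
l < b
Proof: m = w and w = b, so m = b. v = l and h divides v, thus h divides l. From l divides h, h = l. Since h < m, l < m. Since m = b, l < b.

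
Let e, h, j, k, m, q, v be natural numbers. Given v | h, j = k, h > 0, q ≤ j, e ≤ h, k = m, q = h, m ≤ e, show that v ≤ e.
j = k and k = m, thus j = m. Since q ≤ j, q ≤ m. m ≤ e, so q ≤ e. Since q = h, h ≤ e. e ≤ h, so h = e. v | h and h > 0, therefore v ≤ h. Since h = e, v ≤ e.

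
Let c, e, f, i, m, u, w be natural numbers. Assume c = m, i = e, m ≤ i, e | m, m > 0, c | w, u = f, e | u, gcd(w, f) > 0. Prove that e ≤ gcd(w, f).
Because i = e and m ≤ i, m ≤ e. e | m and m > 0, therefore e ≤ m. From m ≤ e, m = e. c = m, so c = e. Since c | w, e | w. u = f and e | u, hence e | f. e | w, so e | gcd(w, f). Since gcd(w, f) > 0, e ≤ gcd(w, f).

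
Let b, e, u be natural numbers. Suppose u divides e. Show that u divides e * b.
u divides e. By divisibility extends to multiples, u divides e * b.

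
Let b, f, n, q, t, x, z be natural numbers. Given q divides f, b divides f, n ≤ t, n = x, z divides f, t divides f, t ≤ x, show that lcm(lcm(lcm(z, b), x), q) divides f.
z divides f and b divides f, therefore lcm(z, b) divides f. Since n = x and n ≤ t, x ≤ t. t ≤ x, so t = x. Since t divides f, x divides f. Since lcm(z, b) divides f, lcm(lcm(z, b), x) divides f. Since q divides f, lcm(lcm(lcm(z, b), x), q) divides f.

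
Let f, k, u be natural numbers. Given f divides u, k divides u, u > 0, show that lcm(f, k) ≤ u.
Since f divides u and k divides u, lcm(f, k) divides u. Since u > 0, lcm(f, k) ≤ u.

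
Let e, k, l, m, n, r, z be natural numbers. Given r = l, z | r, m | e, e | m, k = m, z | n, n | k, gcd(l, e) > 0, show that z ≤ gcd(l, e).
r = l and z | r, thus z | l. m | e and e | m, so m = e. z | n and n | k, thus z | k. k = m, so z | m. From m = e, z | e. Because z | l, z | gcd(l, e). gcd(l, e) > 0, so z ≤ gcd(l, e).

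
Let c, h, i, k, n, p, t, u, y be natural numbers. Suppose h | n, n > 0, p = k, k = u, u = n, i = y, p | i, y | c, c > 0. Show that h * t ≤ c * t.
h | n and n > 0, so h ≤ n. p = k and k = u, hence p = u. Since u = n, p = n. i = y and p | i, hence p | y. Since p = n, n | y. Since y | c, n | c. c > 0, so n ≤ c. Since h ≤ n, h ≤ c. Then h * t ≤ c * t.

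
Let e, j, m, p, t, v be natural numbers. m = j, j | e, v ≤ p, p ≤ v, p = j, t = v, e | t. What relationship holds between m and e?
m = e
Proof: v ≤ p and p ≤ v, thus v = p. Since p = j, v = j. t = v and e | t, so e | v. v = j, so e | j. j | e, so j = e. Since m = j, m = e.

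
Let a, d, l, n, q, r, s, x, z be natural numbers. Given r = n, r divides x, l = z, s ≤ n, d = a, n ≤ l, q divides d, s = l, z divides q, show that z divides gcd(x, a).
Because s = l and s ≤ n, l ≤ n. Since n ≤ l, n = l. Since l = z, n = z. r = n and r divides x, thus n divides x. Since n = z, z divides x. Because z divides q and q divides d, z divides d. Since d = a, z divides a. Since z divides x, z divides gcd(x, a).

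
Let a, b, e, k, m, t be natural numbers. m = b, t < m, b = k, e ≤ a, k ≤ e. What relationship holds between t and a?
t < a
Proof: m = b and t < m, hence t < b. b = k, so t < k. k ≤ e and e ≤ a, so k ≤ a. t < k, so t < a.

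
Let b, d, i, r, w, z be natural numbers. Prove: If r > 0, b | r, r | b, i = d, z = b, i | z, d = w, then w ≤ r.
b | r and r | b, thus b = r. Since z = b, z = r. i = d and i | z, so d | z. Since d = w, w | z. Because z = r, w | r. Since r > 0, w ≤ r.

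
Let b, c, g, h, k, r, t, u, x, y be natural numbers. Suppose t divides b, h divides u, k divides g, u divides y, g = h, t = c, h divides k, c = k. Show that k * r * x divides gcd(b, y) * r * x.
t = c and t divides b, so c divides b. c = k, so k divides b. g = h and k divides g, therefore k divides h. h divides k, so h = k. h divides u and u divides y, hence h divides y. Since h = k, k divides y. Since k divides b, k divides gcd(b, y). Then k * r divides gcd(b, y) * r. Then k * r * x divides gcd(b, y) * r * x.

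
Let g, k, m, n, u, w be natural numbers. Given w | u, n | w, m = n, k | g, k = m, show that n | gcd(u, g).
n | w and w | u, thus n | u. k = m and k | g, hence m | g. m = n, so n | g. n | u, so n | gcd(u, g).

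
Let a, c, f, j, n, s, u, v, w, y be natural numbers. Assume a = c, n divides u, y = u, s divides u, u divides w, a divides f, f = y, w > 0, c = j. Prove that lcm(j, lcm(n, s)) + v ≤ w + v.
From a = c and c = j, a = j. f = y and a divides f, so a divides y. y = u, so a divides u. a = j, so j divides u. n divides u and s divides u, thus lcm(n, s) divides u. j divides u, so lcm(j, lcm(n, s)) divides u. u divides w, so lcm(j, lcm(n, s)) divides w. Since w > 0, lcm(j, lcm(n, s)) ≤ w. Then lcm(j, lcm(n, s)) + v ≤ w + v.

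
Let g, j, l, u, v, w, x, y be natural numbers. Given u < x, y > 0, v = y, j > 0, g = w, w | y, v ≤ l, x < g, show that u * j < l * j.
Since u < x and x < g, u < g. Since g = w, u < w. Because w | y and y > 0, w ≤ y. v = y and v ≤ l, therefore y ≤ l. w ≤ y, so w ≤ l. Since u < w, u < l. Since j > 0, u * j < l * j.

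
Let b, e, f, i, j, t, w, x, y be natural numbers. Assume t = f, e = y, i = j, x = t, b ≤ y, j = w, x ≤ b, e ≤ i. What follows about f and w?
f ≤ w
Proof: Because x = t and t = f, x = f. x ≤ b, so f ≤ b. Because e = y and e ≤ i, y ≤ i. Since b ≤ y, b ≤ i. i = j, so b ≤ j. f ≤ b, so f ≤ j. Since j = w, f ≤ w.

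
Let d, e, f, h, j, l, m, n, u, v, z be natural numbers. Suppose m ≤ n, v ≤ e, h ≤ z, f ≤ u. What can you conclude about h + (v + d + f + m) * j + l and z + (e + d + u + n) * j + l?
h + (v + d + f + m) * j + l ≤ z + (e + d + u + n) * j + l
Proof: From v ≤ e, v + d ≤ e + d. f ≤ u and m ≤ n, therefore f + m ≤ u + n. Since v + d ≤ e + d, v + d + f + m ≤ e + d + u + n. Then (v + d + f + m) * j ≤ (e + d + u + n) * j. Then (v + d + f + m) * j + l ≤ (e + d + u + n) * j + l. h ≤ z, so h + (v + d + f + m) * j + l ≤ z + (e + d + u + n) * j + l.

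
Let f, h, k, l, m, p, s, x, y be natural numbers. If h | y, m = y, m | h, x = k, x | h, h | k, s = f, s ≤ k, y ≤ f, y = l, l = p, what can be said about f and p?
f = p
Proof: m = y and m | h, so y | h. h | y, so h = y. x = k and x | h, therefore k | h. h | k, so k = h. s = f and s ≤ k, thus f ≤ k. Since k = h, f ≤ h. Since h = y, f ≤ y. Since y ≤ f, f = y. y = l, so f = l. Since l = p, f = p.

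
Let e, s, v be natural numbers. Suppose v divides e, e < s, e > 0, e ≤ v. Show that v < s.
Since v divides e and e > 0, v ≤ e. Since e ≤ v, e = v. Since e < s, v < s.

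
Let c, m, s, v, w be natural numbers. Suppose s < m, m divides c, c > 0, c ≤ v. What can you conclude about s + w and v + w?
s + w < v + w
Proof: m divides c and c > 0, hence m ≤ c. Since s < m, s < c. Since c ≤ v, s < v. Then s + w < v + w.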